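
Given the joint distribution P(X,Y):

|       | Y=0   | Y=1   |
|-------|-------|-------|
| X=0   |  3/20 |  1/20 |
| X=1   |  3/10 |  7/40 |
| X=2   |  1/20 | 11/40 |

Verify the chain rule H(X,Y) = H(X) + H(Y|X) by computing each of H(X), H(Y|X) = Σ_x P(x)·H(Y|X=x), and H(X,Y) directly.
H(X) = 1.5015 bits, H(Y|X) = 0.8145 bits, H(X,Y) = 2.3161 bits

Marginal of X (row sums):
  P(X=0) = 3/20 + 1/20 = 1/5
  P(X=1) = 3/10 + 7/40 = 19/40
  P(X=2) = 1/20 + 11/40 = 13/40
H(X) = -[(1/5)·log₂(1/5) + (19/40)·log₂(19/40) + (13/40)·log₂(13/40)]
  = 0.46439 + 0.51015 + 0.52698 = 1.5015 bits

H(Y|X) = Σ_x P(x)·H(Y|X=x):
  X=0: P(X=0) = 1/5, P(Y|X=0) = (3/4, 1/4) → H(Y|X=0) = 0.81128
  X=1: P(X=1) = 19/40, P(Y|X=1) = (12/19, 7/19) → H(Y|X=1) = 0.94945
  X=2: P(X=2) = 13/40, P(Y|X=2) = (2/13, 11/13) → H(Y|X=2) = 0.61938
H(Y|X) = (1/5)·0.81128 + (19/40)·0.94945 + (13/40)·0.61938 = 0.8145 bits

H(X,Y) = -Σ_{x,y} P(x,y) log₂ P(x,y). Per-cell terms -P(x,y)·log₂P(x,y):
  X=0: 0.41054, 0.21610
  X=1: 0.52109, 0.44005
  X=2: 0.21610, 0.51219
Sum of the 6 terms: H(X,Y) = 2.3161 bits

Chain rule check:
  H(X) + H(Y|X) = 1.5015 + 0.8145 = 2.3160 bits
  H(X,Y) = 2.3161 bits
✓ Chain rule verified (Δ = 0.0001 is 4-dp rounding noise: each of the three values was rounded independently).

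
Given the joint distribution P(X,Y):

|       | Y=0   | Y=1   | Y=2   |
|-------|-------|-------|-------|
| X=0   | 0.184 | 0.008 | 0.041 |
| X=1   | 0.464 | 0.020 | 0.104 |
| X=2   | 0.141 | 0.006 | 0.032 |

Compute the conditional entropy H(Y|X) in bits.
0.8778 bits

H(Y|X) = H(X,Y) - H(X)

H(X,Y) = -Σ_{x,y} P(x,y) log₂ P(x,y). Per-cell terms -P(x,y)·log₂P(x,y):
  X=0: 0.44937, 0.05573, 0.18894
  X=1: 0.51402, 0.11288, 0.33960
  X=2: 0.39850, 0.04428, 0.15891
Sum of the 9 terms: H(X,Y) = 2.2622 bits

Marginal of X (row sums):
  P(X=0) = 0.184 + 0.008 + 0.041 = 0.233
  P(X=1) = 0.464 + 0.020 + 0.104 = 0.588
  P(X=2) = 0.141 + 0.006 + 0.032 = 0.179
H(X) = -[0.233·log₂(0.233) + 0.588·log₂(0.588) + 0.179·log₂(0.179)]
  = 0.48967 + 0.45047 + 0.44427 = 1.3844 bits

H(Y|X) = H(X,Y) - H(X) = 2.2622 - 1.3844 = 0.8778 bits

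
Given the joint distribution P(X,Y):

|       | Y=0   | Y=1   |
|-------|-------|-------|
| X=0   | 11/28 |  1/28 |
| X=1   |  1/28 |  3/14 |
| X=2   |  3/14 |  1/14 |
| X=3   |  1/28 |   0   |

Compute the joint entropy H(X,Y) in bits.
2.2690 bits

H(X,Y) = -Σ_{x,y} P(x,y) log₂ P(x,y). Per-cell terms -P(x,y)·log₂P(x,y):
  X=0: 0.5295, 0.1717
  X=1: 0.1717, 0.4762
  X=2: 0.4762, 0.2720
  X=3: 0.1717, 0.0000
  (cells with P = 0 contribute 0)
Sum of the 8 terms: H(X,Y) = 2.2690 bits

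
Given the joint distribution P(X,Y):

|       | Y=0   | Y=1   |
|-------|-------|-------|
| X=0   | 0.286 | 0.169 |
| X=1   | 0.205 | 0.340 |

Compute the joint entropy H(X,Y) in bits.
1.9478 bits

H(X,Y) = -Σ_{x,y} P(x,y) log₂ P(x,y). Per-cell terms -P(x,y)·log₂P(x,y):
  X=0: 0.51649, 0.43347
  X=1: 0.46869, 0.52917
Sum of the 4 terms: H(X,Y) = 1.9478 bits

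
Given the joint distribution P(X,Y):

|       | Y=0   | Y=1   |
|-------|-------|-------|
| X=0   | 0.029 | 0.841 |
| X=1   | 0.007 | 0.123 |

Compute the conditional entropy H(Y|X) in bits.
0.2228 bits

H(Y|X) = H(X,Y) - H(X)

H(X,Y) = -Σ_{x,y} P(x,y) log₂ P(x,y). Per-cell terms -P(x,y)·log₂P(x,y):
  X=0: 0.1481, 0.2101
  X=1: 0.0501, 0.3719
Sum of the 4 terms: H(X,Y) = 0.7802 bits

Marginal of X (row sums):
  P(X=0) = 0.029 + 0.841 = 0.870
  P(X=1) = 0.007 + 0.123 = 0.130
H(X) = -[0.870·log₂(0.870) + 0.130·log₂(0.130)]
  = 0.1748 + 0.3826 = 0.5574 bits

H(Y|X) = H(X,Y) - H(X) = 0.7802 - 0.5574 = 0.2228 bits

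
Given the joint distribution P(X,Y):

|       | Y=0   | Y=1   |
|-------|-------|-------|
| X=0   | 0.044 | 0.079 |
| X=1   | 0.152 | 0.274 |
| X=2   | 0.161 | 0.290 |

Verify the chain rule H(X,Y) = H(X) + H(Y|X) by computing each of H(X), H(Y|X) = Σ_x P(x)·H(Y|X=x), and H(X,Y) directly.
H(X) = 1.4144 bits, H(Y|X) = 0.9402 bits, H(X,Y) = 2.3546 bits

Marginal of X (row sums):
  P(X=0) = 0.044 + 0.079 = 0.123
  P(X=1) = 0.152 + 0.274 = 0.426
  P(X=2) = 0.161 + 0.290 = 0.451
H(X) = -[0.123·log₂(0.123) + 0.426·log₂(0.426) + 0.451·log₂(0.451)]
  = 0.3719 + 0.5244 + 0.5181 = 1.4144 bits

H(Y|X) = Σ_x P(x)·H(Y|X=x):
  X=0: P(X=0) = 0.123, P(Y|X=0) = (44/123, 79/123) → H(Y|X=0) = 0.9408
  X=1: P(X=1) = 0.426, P(Y|X=1) = (76/213, 137/213) → H(Y|X=1) = 0.9400
  X=2: P(X=2) = 0.451, P(Y|X=2) = (161/451, 290/451) → H(Y|X=2) = 0.9402
H(Y|X) = 0.123·0.9408 + 0.426·0.9400 + 0.451·0.9402 = 0.9402 bits

H(X,Y) = -Σ_{x,y} P(x,y) log₂ P(x,y). Per-cell terms -P(x,y)·log₂P(x,y):
  X=0: 0.1983, 0.2893
  X=1: 0.4131, 0.5118
  X=2: 0.4242, 0.5179
Sum of the 6 terms: H(X,Y) = 2.3546 bits

Chain rule check:
  H(X) + H(Y|X) = 1.4144 + 0.9402 = 2.3546 bits
  H(X,Y) = 2.3546 bits
✓ Chain rule verified.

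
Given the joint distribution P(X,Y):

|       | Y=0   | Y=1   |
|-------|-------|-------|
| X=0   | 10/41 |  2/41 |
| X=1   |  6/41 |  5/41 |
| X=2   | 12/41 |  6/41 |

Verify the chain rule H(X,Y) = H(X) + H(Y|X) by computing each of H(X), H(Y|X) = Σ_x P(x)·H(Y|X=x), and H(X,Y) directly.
H(X) = 1.5495 bits, H(Y|X) = 0.8601 bits, H(X,Y) = 2.4096 bits

Marginal of X (row sums):
  P(X=0) = 10/41 + 2/41 = 12/41
  P(X=1) = 6/41 + 5/41 = 11/41
  P(X=2) = 12/41 + 6/41 = 18/41
H(X) = -[(12/41)·log₂(12/41) + (11/41)·log₂(11/41) + (18/41)·log₂(18/41)]
  = 0.518807 + 0.509252 + 0.521397 = 1.5495 bits

H(Y|X) = Σ_x P(x)·H(Y|X=x):
  X=0: P(X=0) = 12/41, P(Y|X=0) = (5/6, 1/6) → H(Y|X=0) = 0.650022
  X=1: P(X=1) = 11/41, P(Y|X=1) = (6/11, 5/11) → H(Y|X=1) = 0.994030
  X=2: P(X=2) = 18/41, P(Y|X=2) = (2/3, 1/3) → H(Y|X=2) = 0.918296
H(Y|X) = (12/41)·0.650022 + (11/41)·0.994030 + (18/41)·0.918296 = 0.8601 bits

H(X,Y) = -Σ_{x,y} P(x,y) log₂ P(x,y). Per-cell terms -P(x,y)·log₂P(x,y):
  X=0: 0.496494, 0.212564
  X=1: 0.405745, 0.370198
  X=2: 0.518807, 0.405745
Sum of the 6 terms: H(X,Y) = 2.4096 bits

Chain rule check:
  H(X) + H(Y|X) = 1.5495 + 0.8601 = 2.4096 bits
  H(X,Y) = 2.4096 bits
✓ Chain rule verified.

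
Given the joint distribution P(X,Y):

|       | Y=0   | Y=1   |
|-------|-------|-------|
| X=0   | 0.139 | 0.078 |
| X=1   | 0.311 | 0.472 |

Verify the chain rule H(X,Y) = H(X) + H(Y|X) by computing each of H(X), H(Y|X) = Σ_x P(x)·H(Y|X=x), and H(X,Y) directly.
H(X) = 0.7547 bits, H(Y|X) = 0.9634 bits, H(X,Y) = 1.7181 bits

Marginal of X (row sums):
  P(X=0) = 0.139 + 0.078 = 0.217
  P(X=1) = 0.311 + 0.472 = 0.783
H(X) = -[0.217·log₂(0.217) + 0.783·log₂(0.783)]
  = 0.478319 + 0.276333 = 0.7547 bits

H(Y|X) = Σ_x P(x)·H(Y|X=x):
  X=0: P(X=0) = 0.217, P(Y|X=0) = (139/217, 78/217) → H(Y|X=0) = 0.942223
  X=1: P(X=1) = 0.783, P(Y|X=1) = (311/783, 472/783) → H(Y|X=1) = 0.969283
H(Y|X) = 0.217·0.942223 + 0.783·0.969283 = 0.9634 bits

H(X,Y) = -Σ_{x,y} P(x,y) log₂ P(x,y). Per-cell terms -P(x,y)·log₂P(x,y):
  X=0: 0.395711, 0.287070
  X=1: 0.524039, 0.511243
Sum of the 4 terms: H(X,Y) = 1.7181 bits

Chain rule check:
  H(X) + H(Y|X) = 0.7547 + 0.9634 = 1.7181 bits
  H(X,Y) = 1.7181 bits
✓ Chain rule verified.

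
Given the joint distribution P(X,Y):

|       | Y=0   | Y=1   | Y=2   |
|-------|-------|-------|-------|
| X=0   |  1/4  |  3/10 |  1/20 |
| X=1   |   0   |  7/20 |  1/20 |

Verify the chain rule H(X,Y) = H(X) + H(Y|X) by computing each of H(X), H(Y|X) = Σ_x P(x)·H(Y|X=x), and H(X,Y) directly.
H(X) = 0.9710 bits, H(Y|X) = 1.0124 bits, H(X,Y) = 1.9834 bits

Marginal of X (row sums):
  P(X=0) = 1/4 + 3/10 + 1/20 = 3/5
  P(X=1) = 0 + 7/20 + 1/20 = 2/5
H(X) = -[(3/5)·log₂(3/5) + (2/5)·log₂(2/5)]
  = 0.4422 + 0.5288 = 0.9710 bits

H(Y|X) = Σ_x P(x)·H(Y|X=x):
  X=0: P(X=0) = 3/5, P(Y|X=0) = (5/12, 1/2, 1/12) → H(Y|X=0) = 1.3250
  X=1: P(X=1) = 2/5, P(Y|X=1) = (0, 7/8, 1/8) → H(Y|X=1) = 0.5436
H(Y|X) = (3/5)·1.3250 + (2/5)·0.5436 = 1.0124 bits

H(X,Y) = -Σ_{x,y} P(x,y) log₂ P(x,y). Per-cell terms -P(x,y)·log₂P(x,y):
  X=0: 0.5000, 0.5211, 0.2161
  X=1: 0.0000, 0.5301, 0.2161
  (cells with P = 0 contribute 0)
Sum of the 6 terms: H(X,Y) = 1.9834 bits

Chain rule check:
  H(X) + H(Y|X) = 0.9710 + 1.0124 = 1.9834 bits
  H(X,Y) = 1.9834 bits
✓ Chain rule verified.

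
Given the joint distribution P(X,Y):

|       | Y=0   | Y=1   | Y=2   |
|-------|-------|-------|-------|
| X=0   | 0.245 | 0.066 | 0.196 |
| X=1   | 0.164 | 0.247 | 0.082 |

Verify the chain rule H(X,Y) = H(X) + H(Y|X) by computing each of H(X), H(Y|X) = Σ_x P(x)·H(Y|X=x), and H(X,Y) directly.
H(X) = 0.9999 bits, H(Y|X) = 1.4388 bits, H(X,Y) = 2.4387 bits

Marginal of X (row sums):
  P(X=0) = 0.245 + 0.066 + 0.196 = 0.507
  P(X=1) = 0.164 + 0.247 + 0.082 = 0.493
H(X) = -[0.507·log₂(0.507) + 0.493·log₂(0.493)]
  = 0.49683 + 0.50303 = 0.9999 bits

H(Y|X) = Σ_x P(x)·H(Y|X=x):
  X=0: P(X=0) = 0.507, P(Y|X=0) = (245/507, 22/169, 196/507) → H(Y|X=0) = 1.41999
  X=1: P(X=1) = 0.493, P(Y|X=1) = (164/493, 247/493, 82/493) → H(Y|X=1) = 1.45821
H(Y|X) = 0.507·1.41999 + 0.493·1.45821 = 1.4388 bits

H(X,Y) = -Σ_{x,y} P(x,y) log₂ P(x,y). Per-cell terms -P(x,y)·log₂P(x,y):
  X=0: 0.49714, 0.25881, 0.46081
  X=1: 0.42775, 0.49830, 0.29588
Sum of the 6 terms: H(X,Y) = 2.4387 bits

Chain rule check:
  H(X) + H(Y|X) = 0.9999 + 1.4388 = 2.4387 bits
  H(X,Y) = 2.4387 bits
✓ Chain rule verified.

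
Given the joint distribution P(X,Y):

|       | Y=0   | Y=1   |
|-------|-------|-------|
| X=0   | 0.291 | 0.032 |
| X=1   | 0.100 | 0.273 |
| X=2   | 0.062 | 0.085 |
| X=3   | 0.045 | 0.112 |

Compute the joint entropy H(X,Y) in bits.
2.6268 bits

H(X,Y) = -Σ_{x,y} P(x,y) log₂ P(x,y). Per-cell terms -P(x,y)·log₂P(x,y):
  X=0: 0.51824, 0.15891
  X=1: 0.33219, 0.51134
  X=2: 0.24872, 0.30229
  X=3: 0.20133, 0.35374
Sum of the 8 terms: H(X,Y) = 2.6268 bits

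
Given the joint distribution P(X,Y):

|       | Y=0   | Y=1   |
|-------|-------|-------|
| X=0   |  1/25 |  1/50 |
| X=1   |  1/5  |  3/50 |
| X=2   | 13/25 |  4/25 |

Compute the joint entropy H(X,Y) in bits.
1.9201 bits

H(X,Y) = -Σ_{x,y} P(x,y) log₂ P(x,y). Per-cell terms -P(x,y)·log₂P(x,y):
  X=0: 0.185754, 0.112877
  X=1: 0.464386, 0.243534
  X=2: 0.490577, 0.423017
Sum of the 6 terms: H(X,Y) = 1.9201 bits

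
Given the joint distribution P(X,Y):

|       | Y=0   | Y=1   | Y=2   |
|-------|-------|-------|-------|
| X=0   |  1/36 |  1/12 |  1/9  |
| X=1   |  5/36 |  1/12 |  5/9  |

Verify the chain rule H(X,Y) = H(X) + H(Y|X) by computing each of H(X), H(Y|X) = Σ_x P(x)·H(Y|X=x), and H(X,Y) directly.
H(X) = 0.7642 bits, H(Y|X) = 1.1958 bits, H(X,Y) = 1.9600 bits

Marginal of X (row sums):
  P(X=0) = 1/36 + 1/12 + 1/9 = 2/9
  P(X=1) = 5/36 + 1/12 + 5/9 = 7/9
H(X) = -[(2/9)·log₂(2/9) + (7/9)·log₂(7/9)]
  = 0.48221 + 0.28200 = 0.7642 bits

H(Y|X) = Σ_x P(x)·H(Y|X=x):
  X=0: P(X=0) = 2/9, P(Y|X=0) = (1/8, 3/8, 1/2) → H(Y|X=0) = 1.40564
  X=1: P(X=1) = 7/9, P(Y|X=1) = (5/28, 3/28, 5/7) → H(Y|X=1) = 1.13582
H(Y|X) = (2/9)·1.40564 + (7/9)·1.13582 = 1.1958 bits

H(X,Y) = -Σ_{x,y} P(x,y) log₂ P(x,y). Per-cell terms -P(x,y)·log₂P(x,y):
  X=0: 0.14361, 0.29875, 0.35221
  X=1: 0.39556, 0.29875, 0.47111
Sum of the 6 terms: H(X,Y) = 1.9600 bits

Chain rule check:
  H(X) + H(Y|X) = 0.7642 + 1.1958 = 1.9600 bits
  H(X,Y) = 1.9600 bits
✓ Chain rule verified.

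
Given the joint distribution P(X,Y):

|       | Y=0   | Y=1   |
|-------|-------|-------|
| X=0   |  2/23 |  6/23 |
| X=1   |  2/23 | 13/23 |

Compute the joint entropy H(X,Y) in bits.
1.5838 bits

H(X,Y) = -Σ_{x,y} P(x,y) log₂ P(x,y). Per-cell terms -P(x,y)·log₂P(x,y):
  X=0: 0.30640, 0.50572
  X=1: 0.30640, 0.46524
Sum of the 4 terms: H(X,Y) = 1.5838 bits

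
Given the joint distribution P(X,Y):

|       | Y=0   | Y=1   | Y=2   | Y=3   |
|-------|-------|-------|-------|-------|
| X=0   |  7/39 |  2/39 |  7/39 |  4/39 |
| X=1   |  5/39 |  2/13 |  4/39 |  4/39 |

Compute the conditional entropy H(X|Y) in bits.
0.9398 bits

H(X|Y) = H(X,Y) - H(Y)

H(X,Y) = -Σ_{x,y} P(x,y) log₂ P(x,y). Per-cell terms -P(x,y)·log₂P(x,y):
  X=0: 0.44478, 0.21976, 0.44478, 0.33696
  X=1: 0.37993, 0.41545, 0.33696, 0.33696
Sum of the 8 terms: H(X,Y) = 2.9156 bits

Marginal of Y (column sums):
  P(Y=0) = 7/39 + 5/39 = 4/13
  P(Y=1) = 2/39 + 2/13 = 8/39
  P(Y=2) = 7/39 + 4/39 = 11/39
  P(Y=3) = 4/39 + 4/39 = 8/39
H(Y) = -[(4/13)·log₂(4/13) + (8/39)·log₂(8/39) + (11/39)·log₂(11/39) + (8/39)·log₂(8/39)]
  = 0.52321 + 0.46880 + 0.51502 + 0.46880 = 1.9758 bits

H(X|Y) = H(X,Y) - H(Y) = 2.9156 - 1.9758 = 0.9398 bits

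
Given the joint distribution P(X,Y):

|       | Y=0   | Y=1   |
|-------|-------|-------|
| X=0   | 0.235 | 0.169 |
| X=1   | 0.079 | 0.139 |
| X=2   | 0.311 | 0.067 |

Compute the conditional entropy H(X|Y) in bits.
1.4403 bits

H(X|Y) = H(X,Y) - H(Y)

H(X,Y) = -Σ_{x,y} P(x,y) log₂ P(x,y). Per-cell terms -P(x,y)·log₂P(x,y):
  X=0: 0.490978, 0.433469
  X=1: 0.289298, 0.395711
  X=2: 0.524039, 0.261280
Sum of the 6 terms: H(X,Y) = 2.394775 bits

Marginal of Y (column sums):
  P(Y=0) = 0.235 + 0.079 + 0.311 = 0.625
  P(Y=1) = 0.169 + 0.139 + 0.067 = 0.375
H(Y) = -[0.625·log₂(0.625) + 0.375·log₂(0.375)]
  = 0.423795 + 0.530639 = 0.954434 bits

H(X|Y) = H(X,Y) - H(Y) = 2.394775 - 0.954434 = 1.4403 bits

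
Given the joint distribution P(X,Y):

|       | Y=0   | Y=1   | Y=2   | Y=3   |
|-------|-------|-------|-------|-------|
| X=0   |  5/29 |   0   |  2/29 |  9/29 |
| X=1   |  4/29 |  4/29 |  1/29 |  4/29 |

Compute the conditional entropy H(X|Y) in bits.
0.8018 bits

H(X|Y) = H(X,Y) - H(Y)

H(X,Y) = -Σ_{x,y} P(x,y) log₂ P(x,y). Per-cell terms -P(x,y)·log₂P(x,y):
  X=0: 0.437251, 0.000000, 0.266068, 0.523879
  X=1: 0.394204, 0.394204, 0.167517, 0.394204
  (cells with P = 0 contribute 0)
Sum of the 8 terms: H(X,Y) = 2.57733 bits

Marginal of Y (column sums):
  P(Y=0) = 5/29 + 4/29 = 9/29
  P(Y=1) = 0 + 4/29 = 4/29
  P(Y=2) = 2/29 + 1/29 = 3/29
  P(Y=3) = 9/29 + 4/29 = 13/29
H(Y) = -[(9/29)·log₂(9/29) + (4/29)·log₂(4/29) + (3/29)·log₂(3/29) + (13/29)·log₂(13/29)]
  = 0.523879 + 0.394204 + 0.338588 + 0.518898 = 1.77557 bits

H(X|Y) = H(X,Y) - H(Y) = 2.57733 - 1.77557 = 0.8018 bits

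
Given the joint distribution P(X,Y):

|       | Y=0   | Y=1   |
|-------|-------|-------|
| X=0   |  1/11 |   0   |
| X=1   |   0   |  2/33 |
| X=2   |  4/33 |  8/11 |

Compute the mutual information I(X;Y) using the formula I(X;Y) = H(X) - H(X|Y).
0.2435 bits

I(X;Y) = H(X) - H(X|Y)

Marginal of X (row sums):
  P(X=0) = 1/11 + 0 = 1/11
  P(X=1) = 0 + 2/33 = 2/33
  P(X=2) = 4/33 + 8/11 = 28/33
H(X) = -[(1/11)·log₂(1/11) + (2/33)·log₂(2/33) + (28/33)·log₂(28/33)]
  = 0.314494 + 0.245115 + 0.201124 = 0.76073 bits

Marginal of Y (column sums):
  P(Y=0) = 1/11 + 0 + 4/33 = 7/33
  P(Y=1) = 0 + 2/33 + 8/11 = 26/33
H(X|Y) = Σ_y P(y)·H(X|Y=y):
  Y=0: P(Y=0) = 7/33, P(X|Y=0) = (3/7, 0, 4/7) → H(X|Y=0) = 0.985228
  Y=1: P(Y=1) = 26/33, P(X|Y=1) = (0, 1/13, 12/13) → H(X|Y=1) = 0.391244
H(X|Y) = (7/33)·0.985228 + (26/33)·0.391244 = 0.51724 bits

I(X;Y) = H(X) - H(X|Y) = 0.76073 - 0.51724 = 0.2435 bits

Cross-check via I(X;Y) = H(X) + H(Y) - H(X,Y): computing H(Y) from the column sums and H(X,Y) from the 6 cells in the same way gives H(Y) = 0.74552 bits and H(X,Y) = 1.26276 bits, so
I(X;Y) = 0.76073 + 0.74552 - 1.26276 = 0.2435 bits ✓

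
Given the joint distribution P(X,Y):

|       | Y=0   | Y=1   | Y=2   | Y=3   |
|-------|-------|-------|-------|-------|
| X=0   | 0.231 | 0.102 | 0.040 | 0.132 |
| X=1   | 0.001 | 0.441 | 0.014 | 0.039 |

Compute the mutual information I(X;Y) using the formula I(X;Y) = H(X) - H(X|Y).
0.4351 bits

I(X;Y) = H(X) - H(X|Y)

Marginal of X (row sums):
  P(X=0) = 0.231 + 0.102 + 0.040 + 0.132 = 0.505
  P(X=1) = 0.001 + 0.441 + 0.014 + 0.039 = 0.495
H(X) = -[0.505·log₂(0.505) + 0.495·log₂(0.495)]
  = 0.497751 + 0.502177 = 0.999928 bits

Marginal of Y (column sums):
  P(Y=0) = 0.231 + 0.001 = 0.232
  P(Y=1) = 0.102 + 0.441 = 0.543
  P(Y=2) = 0.040 + 0.014 = 0.054
  P(Y=3) = 0.132 + 0.039 = 0.171
H(X|Y) = Σ_y P(y)·H(X|Y=y):
  Y=0: P(Y=0) = 0.232, P(X|Y=0) = (231/232, 1/232) → H(X|Y=0) = 0.040076
  Y=1: P(Y=1) = 0.543, P(X|Y=1) = (34/181, 147/181) → H(X|Y=1) = 0.696942
  Y=2: P(Y=2) = 0.054, P(X|Y=2) = (20/27, 7/27) → H(X|Y=2) = 0.825627
  Y=3: P(Y=3) = 0.171, P(X|Y=3) = (44/57, 13/57) → H(X|Y=3) = 0.774632
H(X|Y) = 0.232·0.040076 + 0.543·0.696942 + 0.054·0.825627 + 0.171·0.774632 = 0.564783 bits

I(X;Y) = H(X) - H(X|Y) = 0.999928 - 0.564783 = 0.4351 bits

Cross-check via I(X;Y) = H(X) + H(Y) - H(X,Y): computing H(Y) from the column sums and H(X,Y) from the 8 cells in the same way gives H(Y) = 1.630465 bits and H(X,Y) = 2.195248 bits, so
I(X;Y) = 0.999928 + 1.630465 - 2.195248 = 0.4351 bits ✓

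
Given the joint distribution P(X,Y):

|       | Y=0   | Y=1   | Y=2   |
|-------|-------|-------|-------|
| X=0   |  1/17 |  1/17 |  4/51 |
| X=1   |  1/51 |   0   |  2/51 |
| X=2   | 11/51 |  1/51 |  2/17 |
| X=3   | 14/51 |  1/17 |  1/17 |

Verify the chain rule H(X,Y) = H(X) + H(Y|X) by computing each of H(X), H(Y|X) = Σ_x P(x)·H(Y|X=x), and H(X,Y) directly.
H(X) = 1.7612 bits, H(Y|X) = 1.2468 bits, H(X,Y) = 3.0080 bits

Marginal of X (row sums):
  P(X=0) = 1/17 + 1/17 + 4/51 = 10/51
  P(X=1) = 1/51 + 0 + 2/51 = 1/17
  P(X=2) = 11/51 + 1/51 + 2/17 = 6/17
  P(X=3) = 14/51 + 1/17 + 1/17 = 20/51
H(X) = -[(10/51)·log₂(10/51) + (1/17)·log₂(1/17) + (6/17)·log₂(6/17) + (20/51)·log₂(20/51)]
  = 0.46088 + 0.24044 + 0.53029 + 0.52961 = 1.7612 bits

H(Y|X) = Σ_x P(x)·H(Y|X=x):
  X=0: P(X=0) = 10/51, P(Y|X=0) = (3/10, 3/10, 2/5) → H(Y|X=0) = 1.57095
  X=1: P(X=1) = 1/17, P(Y|X=1) = (1/3, 0, 2/3) → H(Y|X=1) = 0.91830
  X=2: P(X=2) = 6/17, P(Y|X=2) = (11/18, 1/18, 1/3) → H(Y|X=2) = 1.19417
  X=3: P(X=3) = 20/51, P(Y|X=3) = (7/10, 3/20, 3/20) → H(Y|X=3) = 1.18129
H(Y|X) = (10/51)·1.57095 + (1/17)·0.91830 + (6/17)·1.19417 + (20/51)·1.18129 = 1.2468 bits

H(X,Y) = -Σ_{x,y} P(x,y) log₂ P(x,y). Per-cell terms -P(x,y)·log₂P(x,y):
  X=0: 0.24044, 0.24044, 0.28803
  X=1: 0.11122, 0.00000, 0.18323
  X=2: 0.47731, 0.11122, 0.36323
  X=3: 0.51198, 0.24044, 0.24044
  (cells with P = 0 contribute 0)
Sum of the 12 terms: H(X,Y) = 3.0080 bits

Chain rule check:
  H(X) + H(Y|X) = 1.7612 + 1.2468 = 3.0080 bits
  H(X,Y) = 3.0080 bits
✓ Chain rule verified.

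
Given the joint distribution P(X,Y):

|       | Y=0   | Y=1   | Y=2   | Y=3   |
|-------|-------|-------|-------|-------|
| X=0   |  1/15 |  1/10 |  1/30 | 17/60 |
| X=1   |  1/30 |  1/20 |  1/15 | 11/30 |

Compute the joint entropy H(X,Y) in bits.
2.4426 bits

H(X,Y) = -Σ_{x,y} P(x,y) log₂ P(x,y). Per-cell terms -P(x,y)·log₂P(x,y):
  X=0: 0.26046, 0.33219, 0.16356, 0.51550
  X=1: 0.16356, 0.21610, 0.26046, 0.53073
Sum of the 8 terms: H(X,Y) = 2.4426 bits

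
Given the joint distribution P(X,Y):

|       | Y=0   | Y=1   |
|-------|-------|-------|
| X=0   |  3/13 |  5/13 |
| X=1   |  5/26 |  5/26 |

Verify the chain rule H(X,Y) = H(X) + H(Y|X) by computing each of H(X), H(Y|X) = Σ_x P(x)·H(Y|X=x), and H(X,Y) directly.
H(X) = 0.9612 bits, H(Y|X) = 0.9720 bits, H(X,Y) = 1.9332 bits

Marginal of X (row sums):
  P(X=0) = 3/13 + 5/13 = 8/13
  P(X=1) = 5/26 + 5/26 = 5/13
H(X) = -[(8/13)·log₂(8/13) + (5/13)·log₂(5/13)]
  = 0.43104 + 0.53020 = 0.9612 bits

H(Y|X) = Σ_x P(x)·H(Y|X=x):
  X=0: P(X=0) = 8/13, P(Y|X=0) = (3/8, 5/8) → H(Y|X=0) = 0.95443
  X=1: P(X=1) = 5/13, P(Y|X=1) = (1/2, 1/2) → H(Y|X=1) = 1.00000
H(Y|X) = (8/13)·0.95443 + (5/13)·1.00000 = 0.9720 bits

H(X,Y) = -Σ_{x,y} P(x,y) log₂ P(x,y). Per-cell terms -P(x,y)·log₂P(x,y):
  X=0: 0.48819, 0.53020
  X=1: 0.45741, 0.45741
Sum of the 4 terms: H(X,Y) = 1.9332 bits

Chain rule check:
  H(X) + H(Y|X) = 0.9612 + 0.9720 = 1.9332 bits
  H(X,Y) = 1.9332 bits
✓ Chain rule verified.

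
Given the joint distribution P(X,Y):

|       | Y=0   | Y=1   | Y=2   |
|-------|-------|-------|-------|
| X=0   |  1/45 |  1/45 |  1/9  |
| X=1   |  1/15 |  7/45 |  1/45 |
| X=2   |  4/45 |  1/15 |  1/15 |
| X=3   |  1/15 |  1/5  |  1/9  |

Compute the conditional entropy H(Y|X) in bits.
1.3776 bits

H(Y|X) = H(X,Y) - H(X)

H(X,Y) = -Σ_{x,y} P(x,y) log₂ P(x,y). Per-cell terms -P(x,y)·log₂P(x,y):
  X=0: 0.12204, 0.12204, 0.35221
  X=1: 0.26046, 0.41759, 0.12204
  X=2: 0.31039, 0.26046, 0.26046
  X=3: 0.26046, 0.46439, 0.35221
Sum of the 12 terms: H(X,Y) = 3.30475 bits

Marginal of X (row sums):
  P(X=0) = 1/45 + 1/45 + 1/9 = 7/45
  P(X=1) = 1/15 + 7/45 + 1/45 = 11/45
  P(X=2) = 4/45 + 1/15 + 1/15 = 2/9
  P(X=3) = 1/15 + 1/5 + 1/9 = 17/45
H(X) = -[(7/45)·log₂(7/45) + (11/45)·log₂(11/45) + (2/9)·log₂(2/9) + (17/45)·log₂(17/45)]
  = 0.41759 + 0.49681 + 0.48221 + 0.53055 = 1.92716 bits

H(Y|X) = H(X,Y) - H(X) = 3.30475 - 1.92716 = 1.3776 bits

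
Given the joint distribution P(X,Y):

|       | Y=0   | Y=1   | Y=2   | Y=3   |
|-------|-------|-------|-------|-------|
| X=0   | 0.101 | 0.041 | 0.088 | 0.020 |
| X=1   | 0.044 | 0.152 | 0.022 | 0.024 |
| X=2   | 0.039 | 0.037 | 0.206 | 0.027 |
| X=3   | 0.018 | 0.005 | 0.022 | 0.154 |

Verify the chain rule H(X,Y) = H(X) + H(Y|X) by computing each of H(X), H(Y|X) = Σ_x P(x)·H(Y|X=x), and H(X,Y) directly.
H(X) = 1.9824 bits, H(Y|X) = 1.4718 bits, H(X,Y) = 3.4542 bits

Marginal of X (row sums):
  P(X=0) = 0.101 + 0.041 + 0.088 + 0.020 = 0.250
  P(X=1) = 0.044 + 0.152 + 0.022 + 0.024 = 0.242
  P(X=2) = 0.039 + 0.037 + 0.206 + 0.027 = 0.309
  P(X=3) = 0.018 + 0.005 + 0.022 + 0.154 = 0.199
H(X) = -[0.250·log₂(0.250) + 0.242·log₂(0.242) + 0.309·log₂(0.309) + 0.199·log₂(0.199)]
  = 0.50000 + 0.49535 + 0.52355 + 0.46350 = 1.9824 bits

H(Y|X) = Σ_x P(x)·H(Y|X=x):
  X=0: P(X=0) = 0.250, P(Y|X=0) = (101/250, 41/250, 44/125, 2/25) → H(Y|X=0) = 1.77775
  X=1: P(X=1) = 0.242, P(Y|X=1) = (2/11, 76/121, 1/11, 12/121) → H(Y|X=1) = 1.51371
  X=2: P(X=2) = 0.309, P(Y|X=2) = (13/103, 37/309, 2/3, 9/103) → H(Y|X=2) = 1.44078
  X=3: P(X=3) = 0.199, P(Y|X=3) = (18/199, 5/199, 22/199, 154/199) → H(Y|X=3) = 1.08456
H(Y|X) = 0.250·1.77775 + 0.242·1.51371 + 0.309·1.44078 + 0.199·1.08456 = 1.4718 bits

H(X,Y) = -Σ_{x,y} P(x,y) log₂ P(x,y). Per-cell terms -P(x,y)·log₂P(x,y):
  X=0: 0.33406, 0.18894, 0.30856, 0.11288
  X=1: 0.19828, 0.41311, 0.12114, 0.12914
  X=2: 0.18253, 0.17598, 0.46953, 0.14069
  X=3: 0.10433, 0.03822, 0.12114, 0.41565
Sum of the 16 terms: H(X,Y) = 3.4542 bits

Chain rule check:
  H(X) + H(Y|X) = 1.9824 + 1.4718 = 3.4542 bits
  H(X,Y) = 3.4542 bits
✓ Chain rule verified.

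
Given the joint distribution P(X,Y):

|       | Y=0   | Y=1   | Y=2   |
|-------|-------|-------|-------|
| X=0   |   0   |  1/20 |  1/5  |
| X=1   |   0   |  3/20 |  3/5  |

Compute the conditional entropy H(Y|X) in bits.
0.7219 bits

H(Y|X) = H(X,Y) - H(X)

H(X,Y) = -Σ_{x,y} P(x,y) log₂ P(x,y). Per-cell terms -P(x,y)·log₂P(x,y):
  X=0: 0.0000, 0.2161, 0.4644
  X=1: 0.0000, 0.4105, 0.4422
  (cells with P = 0 contribute 0)
Sum of the 6 terms: H(X,Y) = 1.5332 bits

Marginal of X (row sums):
  P(X=0) = 0 + 1/20 + 1/5 = 1/4
  P(X=1) = 0 + 3/20 + 3/5 = 3/4
H(X) = -[(1/4)·log₂(1/4) + (3/4)·log₂(3/4)]
  = 0.5000 + 0.3113 = 0.8113 bits

H(Y|X) = H(X,Y) - H(X) = 1.5332 - 0.8113 = 0.7219 bits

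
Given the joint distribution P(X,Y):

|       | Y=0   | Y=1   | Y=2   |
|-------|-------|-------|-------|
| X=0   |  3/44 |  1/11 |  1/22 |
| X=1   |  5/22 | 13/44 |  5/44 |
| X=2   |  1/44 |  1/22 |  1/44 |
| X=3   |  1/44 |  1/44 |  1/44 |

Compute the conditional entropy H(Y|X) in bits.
1.5046 bits

H(Y|X) = H(X,Y) - H(X)

H(X,Y) = -Σ_{x,y} P(x,y) log₂ P(x,y). Per-cell terms -P(x,y)·log₂P(x,y):
  X=0: 0.26417, 0.31449, 0.20270
  X=1: 0.48580, 0.51970, 0.35653
  X=2: 0.12408, 0.20270, 0.12408
  X=3: 0.12408, 0.12408, 0.12408
Sum of the 12 terms: H(X,Y) = 2.9665 bits

Marginal of X (row sums):
  P(X=0) = 3/44 + 1/11 + 1/22 = 9/44
  P(X=1) = 5/22 + 13/44 + 5/44 = 7/11
  P(X=2) = 1/44 + 1/22 + 1/44 = 1/11
  P(X=3) = 1/44 + 1/44 + 1/44 = 3/44
H(X) = -[(9/44)·log₂(9/44) + (7/11)·log₂(7/11) + (1/11)·log₂(1/11) + (3/44)·log₂(3/44)]
  = 0.46831 + 0.41496 + 0.31449 + 0.26417 = 1.4619 bits

H(Y|X) = H(X,Y) - H(X) = 2.9665 - 1.4619 = 1.5046 bits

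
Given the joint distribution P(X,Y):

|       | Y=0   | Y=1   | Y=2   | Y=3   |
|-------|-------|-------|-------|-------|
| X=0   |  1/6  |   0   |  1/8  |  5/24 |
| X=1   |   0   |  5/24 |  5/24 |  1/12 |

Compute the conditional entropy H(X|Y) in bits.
0.5699 bits

H(X|Y) = H(X,Y) - H(Y)

H(X,Y) = -Σ_{x,y} P(x,y) log₂ P(x,y). Per-cell terms -P(x,y)·log₂P(x,y):
  X=0: 0.4308, 0.0000, 0.3750, 0.4715
  X=1: 0.0000, 0.4715, 0.4715, 0.2987
  (cells with P = 0 contribute 0)
Sum of the 8 terms: H(X,Y) = 2.5190 bits

Marginal of Y (column sums):
  P(Y=0) = 1/6 + 0 = 1/6
  P(Y=1) = 0 + 5/24 = 5/24
  P(Y=2) = 1/8 + 5/24 = 1/3
  P(Y=3) = 5/24 + 1/12 = 7/24
H(Y) = -[(1/6)·log₂(1/6) + (5/24)·log₂(5/24) + (1/3)·log₂(1/3) + (7/24)·log₂(7/24)]
  = 0.4308 + 0.4715 + 0.5283 + 0.5185 = 1.9491 bits

H(X|Y) = H(X,Y) - H(Y) = 2.5190 - 1.9491 = 0.5699 bits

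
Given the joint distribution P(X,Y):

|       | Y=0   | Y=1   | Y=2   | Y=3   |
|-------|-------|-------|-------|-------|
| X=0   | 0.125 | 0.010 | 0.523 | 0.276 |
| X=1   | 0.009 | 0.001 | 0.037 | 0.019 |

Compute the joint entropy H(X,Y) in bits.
1.7989 bits

H(X,Y) = -Σ_{x,y} P(x,y) log₂ P(x,y). Per-cell terms -P(x,y)·log₂P(x,y):
  X=0: 0.3750, 0.0664, 0.4891, 0.5126
  X=1: 0.0612, 0.0100, 0.1760, 0.1086
Sum of the 8 terms: H(X,Y) = 1.7989 bits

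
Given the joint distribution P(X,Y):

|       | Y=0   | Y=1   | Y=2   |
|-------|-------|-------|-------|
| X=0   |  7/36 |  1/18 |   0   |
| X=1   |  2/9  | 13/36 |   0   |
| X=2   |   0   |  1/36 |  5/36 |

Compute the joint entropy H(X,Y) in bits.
2.2431 bits

H(X,Y) = -Σ_{x,y} P(x,y) log₂ P(x,y). Per-cell terms -P(x,y)·log₂P(x,y):
  X=0: 0.4594, 0.2317, 0.0000
  X=1: 0.4822, 0.5306, 0.0000
  X=2: 0.0000, 0.1436, 0.3956
  (cells with P = 0 contribute 0)
Sum of the 9 terms: H(X,Y) = 2.2431 bits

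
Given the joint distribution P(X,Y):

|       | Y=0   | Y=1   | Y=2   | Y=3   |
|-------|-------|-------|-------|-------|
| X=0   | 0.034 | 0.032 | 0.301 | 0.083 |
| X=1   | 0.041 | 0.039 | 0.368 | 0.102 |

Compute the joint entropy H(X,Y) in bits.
2.3823 bits

H(X,Y) = -Σ_{x,y} P(x,y) log₂ P(x,y). Per-cell terms -P(x,y)·log₂P(x,y):
  X=0: 0.16586, 0.15891, 0.52138, 0.29803
  X=1: 0.18894, 0.18253, 0.53074, 0.33592
Sum of the 8 terms: H(X,Y) = 2.3823 bits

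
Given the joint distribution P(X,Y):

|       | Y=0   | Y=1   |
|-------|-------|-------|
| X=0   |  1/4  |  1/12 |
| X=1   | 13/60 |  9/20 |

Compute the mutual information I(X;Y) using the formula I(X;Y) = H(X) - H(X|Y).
0.1199 bits

I(X;Y) = H(X) - H(X|Y)

Marginal of X (row sums):
  P(X=0) = 1/4 + 1/12 = 1/3
  P(X=1) = 13/60 + 9/20 = 2/3
H(X) = -[(1/3)·log₂(1/3) + (2/3)·log₂(2/3)]
  = 0.5283 + 0.3900 = 0.9183 bits

Marginal of Y (column sums):
  P(Y=0) = 1/4 + 13/60 = 7/15
  P(Y=1) = 1/12 + 9/20 = 8/15
H(X|Y) = Σ_y P(y)·H(X|Y=y):
  Y=0: P(Y=0) = 7/15, P(X|Y=0) = (15/28, 13/28) → H(X|Y=0) = 0.9963
  Y=1: P(Y=1) = 8/15, P(X|Y=1) = (5/32, 27/32) → H(X|Y=1) = 0.6253
H(X|Y) = (7/15)·0.9963 + (8/15)·0.6253 = 0.7984 bits

I(X;Y) = H(X) - H(X|Y) = 0.9183 - 0.7984 = 0.1199 bits

Cross-check via I(X;Y) = H(X) + H(Y) - H(X,Y): computing H(Y) from the column sums and H(X,Y) from the 4 cells in the same way gives H(Y) = 0.9968 bits and H(X,Y) = 1.7952 bits, so
I(X;Y) = 0.9183 + 0.9968 - 1.7952 = 0.1199 bits ✓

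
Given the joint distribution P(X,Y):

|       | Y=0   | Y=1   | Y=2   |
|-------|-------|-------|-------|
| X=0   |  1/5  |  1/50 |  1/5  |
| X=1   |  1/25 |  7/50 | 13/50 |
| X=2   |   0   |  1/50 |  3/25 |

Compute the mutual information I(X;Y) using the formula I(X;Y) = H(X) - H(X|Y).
0.2294 bits

I(X;Y) = H(X) - H(X|Y)

Marginal of X (row sums):
  P(X=0) = 1/5 + 1/50 + 1/5 = 21/50
  P(X=1) = 1/25 + 7/50 + 13/50 = 11/25
  P(X=2) = 0 + 1/50 + 3/25 = 7/50
H(X) = -[(21/50)·log₂(21/50) + (11/25)·log₂(11/25) + (7/50)·log₂(7/50)]
  = 0.52565 + 0.52115 + 0.39711 = 1.4439 bits

Marginal of Y (column sums):
  P(Y=0) = 1/5 + 1/25 + 0 = 6/25
  P(Y=1) = 1/50 + 7/50 + 1/50 = 9/50
  P(Y=2) = 1/5 + 13/50 + 3/25 = 29/50
H(X|Y) = Σ_y P(y)·H(X|Y=y):
  Y=0: P(Y=0) = 6/25, P(X|Y=0) = (5/6, 1/6, 0) → H(X|Y=0) = 0.65002
  Y=1: P(Y=1) = 9/50, P(X|Y=1) = (1/9, 7/9, 1/9) → H(X|Y=1) = 0.98643
  Y=2: P(Y=2) = 29/50, P(X|Y=2) = (10/29, 13/29, 6/29) → H(X|Y=2) = 1.51885
H(X|Y) = (6/25)·0.65002 + (9/50)·0.98643 + (29/50)·1.51885 = 1.2145 bits

I(X;Y) = H(X) - H(X|Y) = 1.4439 - 1.2145 = 0.2294 bits

Cross-check via I(X;Y) = H(X) + H(Y) - H(X,Y): computing H(Y) from the column sums and H(X,Y) from the 9 cells in the same way gives H(Y) = 1.3952 bits and H(X,Y) = 2.6097 bits, so
I(X;Y) = 1.4439 + 1.3952 - 2.6097 = 0.2294 bits ✓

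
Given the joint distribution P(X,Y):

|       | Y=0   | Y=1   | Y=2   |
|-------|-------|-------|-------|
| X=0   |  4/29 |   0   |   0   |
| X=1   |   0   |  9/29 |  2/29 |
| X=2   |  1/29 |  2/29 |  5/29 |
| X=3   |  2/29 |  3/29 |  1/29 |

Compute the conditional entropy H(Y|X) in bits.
0.9196 bits

H(Y|X) = H(X,Y) - H(X)

H(X,Y) = -Σ_{x,y} P(x,y) log₂ P(x,y). Per-cell terms -P(x,y)·log₂P(x,y):
  X=0: 0.39420428, 0.00000000, 0.00000000
  X=1: 0.00000000, 0.52387945, 0.26606765
  X=2: 0.16751659, 0.26606765, 0.43725050
  X=3: 0.26606765, 0.33858812, 0.16751659
  (cells with P = 0 contribute 0)
Sum of the 12 terms: H(X,Y) = 2.8271585 bits

Marginal of X (row sums):
  P(X=0) = 4/29 + 0 + 0 = 4/29
  P(X=1) = 0 + 9/29 + 2/29 = 11/29
  P(X=2) = 1/29 + 2/29 + 5/29 = 8/29
  P(X=3) = 2/29 + 3/29 + 1/29 = 6/29
H(X) = -[(4/29)·log₂(4/29) + (11/29)·log₂(11/29) + (8/29)·log₂(8/29) + (6/29)·log₂(6/29)]
  = 0.39420428 + 0.53048425 + 0.51254648 + 0.47027969 = 1.9075147 bits

H(Y|X) = H(X,Y) - H(X) = 2.8271585 - 1.9075147 = 0.9196 bits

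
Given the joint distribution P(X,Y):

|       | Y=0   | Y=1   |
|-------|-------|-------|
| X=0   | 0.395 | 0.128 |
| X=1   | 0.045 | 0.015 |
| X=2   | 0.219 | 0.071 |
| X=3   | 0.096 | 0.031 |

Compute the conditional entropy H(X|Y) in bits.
1.6286 bits

H(X|Y) = H(X,Y) - H(Y)

H(X,Y) = -Σ_{x,y} P(x,y) log₂ P(x,y). Per-cell terms -P(x,y)·log₂P(x,y):
  X=0: 0.52933, 0.37962
  X=1: 0.20133, 0.09088
  X=2: 0.47983, 0.27094
  X=3: 0.32456, 0.15536
Sum of the 8 terms: H(X,Y) = 2.43185 bits

Marginal of Y (column sums):
  P(Y=0) = 0.395 + 0.045 + 0.219 + 0.096 = 0.755
  P(Y=1) = 0.128 + 0.015 + 0.071 + 0.031 = 0.245
H(Y) = -[0.755·log₂(0.755) + 0.245·log₂(0.245)]
  = 0.30612 + 0.49714 = 0.80326 bits

H(X|Y) = H(X,Y) - H(Y) = 2.43185 - 0.80326 = 1.6286 bits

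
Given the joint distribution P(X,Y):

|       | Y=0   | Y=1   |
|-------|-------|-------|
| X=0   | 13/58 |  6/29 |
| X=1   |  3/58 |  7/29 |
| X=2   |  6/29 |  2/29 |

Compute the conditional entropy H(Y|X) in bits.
0.8514 bits

H(Y|X) = H(X,Y) - H(X)

H(X,Y) = -Σ_{x,y} P(x,y) log₂ P(x,y). Per-cell terms -P(x,y)·log₂P(x,y):
  X=0: 0.48359, 0.47028
  X=1: 0.22102, 0.49498
  X=2: 0.47028, 0.26607
Sum of the 6 terms: H(X,Y) = 2.4062 bits

Marginal of X (row sums):
  P(X=0) = 13/58 + 6/29 = 25/58
  P(X=1) = 3/58 + 7/29 = 17/58
  P(X=2) = 6/29 + 2/29 = 8/29
H(X) = -[(25/58)·log₂(25/58) + (17/58)·log₂(17/58) + (8/29)·log₂(8/29)]
  = 0.52333 + 0.51894 + 0.51255 = 1.5548 bits

H(Y|X) = H(X,Y) - H(X) = 2.4062 - 1.5548 = 0.8514 bits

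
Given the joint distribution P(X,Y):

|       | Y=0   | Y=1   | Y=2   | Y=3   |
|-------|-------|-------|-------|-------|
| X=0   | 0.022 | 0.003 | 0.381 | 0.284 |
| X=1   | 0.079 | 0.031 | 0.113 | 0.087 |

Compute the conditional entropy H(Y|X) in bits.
1.4059 bits

H(Y|X) = H(X,Y) - H(X)

H(X,Y) = -Σ_{x,y} P(x,y) log₂ P(x,y). Per-cell terms -P(x,y)·log₂P(x,y):
  X=0: 0.121140, 0.025142, 0.530404, 0.515755
  X=1: 0.289298, 0.155359, 0.355453, 0.306487
Sum of the 8 terms: H(X,Y) = 2.29904 bits

Marginal of X (row sums):
  P(X=0) = 0.022 + 0.003 + 0.381 + 0.284 = 0.690
  P(X=1) = 0.079 + 0.031 + 0.113 + 0.087 = 0.310
H(X) = -[0.690·log₂(0.690) + 0.310·log₂(0.310)]
  = 0.369379 + 0.523795 = 0.89317 bits

H(Y|X) = H(X,Y) - H(X) = 2.29904 - 0.89317 = 1.4059 bits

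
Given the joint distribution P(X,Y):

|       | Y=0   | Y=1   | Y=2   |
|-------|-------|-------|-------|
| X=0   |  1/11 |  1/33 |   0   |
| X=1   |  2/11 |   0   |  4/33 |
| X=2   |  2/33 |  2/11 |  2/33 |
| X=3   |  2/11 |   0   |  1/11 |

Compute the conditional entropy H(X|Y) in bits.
1.5039 bits

H(X|Y) = H(X,Y) - H(Y)

H(X,Y) = -Σ_{x,y} P(x,y) log₂ P(x,y). Per-cell terms -P(x,y)·log₂P(x,y):
  X=0: 0.31449, 0.15286, 0.00000
  X=1: 0.44717, 0.00000, 0.36902
  X=2: 0.24511, 0.44717, 0.24511
  X=3: 0.44717, 0.00000, 0.31449
  (cells with P = 0 contribute 0)
Sum of the 12 terms: H(X,Y) = 2.9826 bits

Marginal of Y (column sums):
  P(Y=0) = 1/11 + 2/11 + 2/33 + 2/11 = 17/33
  P(Y=1) = 1/33 + 0 + 2/11 + 0 = 7/33
  P(Y=2) = 0 + 4/33 + 2/33 + 1/11 = 3/11
H(Y) = -[(17/33)·log₂(17/33) + (7/33)·log₂(7/33) + (3/11)·log₂(3/11)]
  = 0.49296 + 0.47452 + 0.51122 = 1.4787 bits

H(X|Y) = H(X,Y) - H(Y) = 2.9826 - 1.4787 = 1.5039 bits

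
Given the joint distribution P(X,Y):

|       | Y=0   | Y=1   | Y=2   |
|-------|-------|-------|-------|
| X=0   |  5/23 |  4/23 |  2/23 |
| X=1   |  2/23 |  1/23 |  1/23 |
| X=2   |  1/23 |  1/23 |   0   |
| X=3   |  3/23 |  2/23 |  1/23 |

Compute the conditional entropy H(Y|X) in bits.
1.4434 bits

H(Y|X) = H(X,Y) - H(X)

H(X,Y) = -Σ_{x,y} P(x,y) log₂ P(x,y). Per-cell terms -P(x,y)·log₂P(x,y):
  X=0: 0.478616, 0.438880, 0.306397
  X=1: 0.306397, 0.196677, 0.196677
  X=2: 0.196677, 0.196677, 0.000000
  X=3: 0.383296, 0.306397, 0.196677
  (cells with P = 0 contribute 0)
Sum of the 12 terms: H(X,Y) = 3.20337 bits

Marginal of X (row sums):
  P(X=0) = 5/23 + 4/23 + 2/23 = 11/23
  P(X=1) = 2/23 + 1/23 + 1/23 = 4/23
  P(X=2) = 1/23 + 1/23 + 0 = 2/23
  P(X=3) = 3/23 + 2/23 + 1/23 = 6/23
H(X) = -[(11/23)·log₂(11/23) + (4/23)·log₂(4/23) + (2/23)·log₂(2/23) + (6/23)·log₂(6/23)]
  = 0.508932 + 0.438880 + 0.306397 + 0.505722 = 1.75993 bits

H(Y|X) = H(X,Y) - H(X) = 3.20337 - 1.75993 = 1.4434 bits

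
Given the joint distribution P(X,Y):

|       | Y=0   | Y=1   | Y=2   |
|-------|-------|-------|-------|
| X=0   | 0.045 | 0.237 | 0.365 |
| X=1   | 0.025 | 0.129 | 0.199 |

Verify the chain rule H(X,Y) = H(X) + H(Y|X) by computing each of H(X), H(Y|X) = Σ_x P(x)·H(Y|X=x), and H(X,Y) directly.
H(X) = 0.9367 bits, H(Y|X) = 1.2653 bits, H(X,Y) = 2.2020 bits

Marginal of X (row sums):
  P(X=0) = 0.045 + 0.237 + 0.365 = 0.647
  P(X=1) = 0.025 + 0.129 + 0.199 = 0.353
H(X) = -[0.647·log₂(0.647) + 0.353·log₂(0.353)]
  = 0.40642 + 0.53030 = 0.9367 bits

H(Y|X) = Σ_x P(x)·H(Y|X=x):
  X=0: P(X=0) = 0.647, P(Y|X=0) = (45/647, 237/647, 365/647) → H(Y|X=0) = 1.26412
  X=1: P(X=1) = 0.353, P(Y|X=1) = (25/353, 129/353, 199/353) → H(Y|X=1) = 1.26740
H(Y|X) = 0.647·1.26412 + 0.353·1.26740 = 1.2653 bits

H(X,Y) = -Σ_{x,y} P(x,y) log₂ P(x,y). Per-cell terms -P(x,y)·log₂P(x,y):
  X=0: 0.20133, 0.49226, 0.53072
  X=1: 0.13305, 0.38114, 0.46350
Sum of the 6 terms: H(X,Y) = 2.2020 bits

Chain rule check:
  H(X) + H(Y|X) = 0.9367 + 1.2653 = 2.2020 bits
  H(X,Y) = 2.2020 bits
✓ Chain rule verified.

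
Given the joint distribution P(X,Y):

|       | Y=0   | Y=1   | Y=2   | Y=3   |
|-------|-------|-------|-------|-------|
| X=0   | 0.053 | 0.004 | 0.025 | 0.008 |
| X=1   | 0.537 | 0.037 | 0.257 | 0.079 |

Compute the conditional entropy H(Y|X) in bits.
1.4595 bits

H(Y|X) = H(X,Y) - H(X)

H(X,Y) = -Σ_{x,y} P(x,y) log₂ P(x,y). Per-cell terms -P(x,y)·log₂P(x,y):
  X=0: 0.2246, 0.0319, 0.1330, 0.0557
  X=1: 0.4817, 0.1760, 0.5038, 0.2893
Sum of the 8 terms: H(X,Y) = 1.8960 bits

Marginal of X (row sums):
  P(X=0) = 0.053 + 0.004 + 0.025 + 0.008 = 0.090
  P(X=1) = 0.537 + 0.037 + 0.257 + 0.079 = 0.910
H(X) = -[0.090·log₂(0.090) + 0.910·log₂(0.910)]
  = 0.3127 + 0.1238 = 0.4365 bits

H(Y|X) = H(X,Y) - H(X) = 1.8960 - 0.4365 = 1.4595 bits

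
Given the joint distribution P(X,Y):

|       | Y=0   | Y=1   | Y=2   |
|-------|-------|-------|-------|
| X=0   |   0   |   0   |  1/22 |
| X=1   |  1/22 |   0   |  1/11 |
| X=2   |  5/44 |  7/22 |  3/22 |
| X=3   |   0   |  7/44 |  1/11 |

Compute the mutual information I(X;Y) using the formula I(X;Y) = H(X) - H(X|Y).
0.2895 bits

I(X;Y) = H(X) - H(X|Y)

Marginal of X (row sums):
  P(X=0) = 0 + 0 + 1/22 = 1/22
  P(X=1) = 1/22 + 0 + 1/11 = 3/22
  P(X=2) = 5/44 + 7/22 + 3/22 = 25/44
  P(X=3) = 0 + 7/44 + 1/11 = 1/4
H(X) = -[(1/22)·log₂(1/22) + (3/22)·log₂(3/22) + (25/44)·log₂(25/44) + (1/4)·log₂(1/4)]
  = 0.20270 + 0.39197 + 0.46340 + 0.50000 = 1.5581 bits

Marginal of Y (column sums):
  P(Y=0) = 0 + 1/22 + 5/44 + 0 = 7/44
  P(Y=1) = 0 + 0 + 7/22 + 7/44 = 21/44
  P(Y=2) = 1/22 + 1/11 + 3/22 + 1/11 = 4/11
H(X|Y) = Σ_y P(y)·H(X|Y=y):
  Y=0: P(Y=0) = 7/44, P(X|Y=0) = (0, 2/7, 5/7, 0) → H(X|Y=0) = 0.86312
  Y=1: P(Y=1) = 21/44, P(X|Y=1) = (0, 0, 2/3, 1/3) → H(X|Y=1) = 0.91830
  Y=2: P(Y=2) = 4/11, P(X|Y=2) = (1/8, 1/4, 3/8, 1/4) → H(X|Y=2) = 1.90564
H(X|Y) = (7/44)·0.86312 + (21/44)·0.91830 + (4/11)·1.90564 = 1.2686 bits

I(X;Y) = H(X) - H(X|Y) = 1.5581 - 1.2686 = 0.2895 bits

Cross-check via I(X;Y) = H(X) + H(Y) - H(X,Y): computing H(Y) from the column sums and H(X,Y) from the 12 cells in the same way gives H(Y) = 1.4619 bits and H(X,Y) = 2.7305 bits, so
I(X;Y) = 1.5581 + 1.4619 - 2.7305 = 0.2895 bits ✓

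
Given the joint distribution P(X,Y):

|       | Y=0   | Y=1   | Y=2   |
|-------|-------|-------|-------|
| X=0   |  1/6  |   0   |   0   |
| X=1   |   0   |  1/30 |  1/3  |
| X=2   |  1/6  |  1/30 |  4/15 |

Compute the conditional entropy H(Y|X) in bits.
0.7509 bits

H(Y|X) = H(X,Y) - H(X)

H(X,Y) = -Σ_{x,y} P(x,y) log₂ P(x,y). Per-cell terms -P(x,y)·log₂P(x,y):
  X=0: 0.43083, 0.00000, 0.00000
  X=1: 0.00000, 0.16356, 0.52832
  X=2: 0.43083, 0.16356, 0.50850
  (cells with P = 0 contribute 0)
Sum of the 9 terms: H(X,Y) = 2.2256 bits

Marginal of X (row sums):
  P(X=0) = 1/6 + 0 + 0 = 1/6
  P(X=1) = 0 + 1/30 + 1/3 = 11/30
  P(X=2) = 1/6 + 1/30 + 4/15 = 7/15
H(X) = -[(1/6)·log₂(1/6) + (11/30)·log₂(11/30) + (7/15)·log₂(7/15)]
  = 0.43083 + 0.53073 + 0.51312 = 1.4747 bits

H(Y|X) = H(X,Y) - H(X) = 2.2256 - 1.4747 = 0.7509 bits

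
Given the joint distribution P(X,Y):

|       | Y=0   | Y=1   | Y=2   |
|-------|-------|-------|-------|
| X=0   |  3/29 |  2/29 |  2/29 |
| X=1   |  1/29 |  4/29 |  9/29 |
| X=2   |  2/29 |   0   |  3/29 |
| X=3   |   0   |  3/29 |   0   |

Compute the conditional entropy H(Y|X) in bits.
1.1216 bits

H(Y|X) = H(X,Y) - H(X)

H(X,Y) = -Σ_{x,y} P(x,y) log₂ P(x,y). Per-cell terms -P(x,y)·log₂P(x,y):
  X=0: 0.33859, 0.26607, 0.26607
  X=1: 0.16752, 0.39420, 0.52388
  X=2: 0.26607, 0.00000, 0.33859
  X=3: 0.00000, 0.33859, 0.00000
  (cells with P = 0 contribute 0)
Sum of the 12 terms: H(X,Y) = 2.8996 bits

Marginal of X (row sums):
  P(X=0) = 3/29 + 2/29 + 2/29 = 7/29
  P(X=1) = 1/29 + 4/29 + 9/29 = 14/29
  P(X=2) = 2/29 + 0 + 3/29 = 5/29
  P(X=3) = 0 + 3/29 + 0 = 3/29
H(X) = -[(7/29)·log₂(7/29) + (14/29)·log₂(14/29) + (5/29)·log₂(5/29) + (3/29)·log₂(3/29)]
  = 0.49498 + 0.50720 + 0.43725 + 0.33859 = 1.7780 bits

H(Y|X) = H(X,Y) - H(X) = 2.8996 - 1.7780 = 1.1216 bits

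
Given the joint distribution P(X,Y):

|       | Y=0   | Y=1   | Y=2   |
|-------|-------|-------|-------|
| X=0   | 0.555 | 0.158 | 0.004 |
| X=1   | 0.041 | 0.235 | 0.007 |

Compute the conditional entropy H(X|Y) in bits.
0.6078 bits

H(X|Y) = H(X,Y) - H(Y)

H(X,Y) = -Σ_{x,y} P(x,y) log₂ P(x,y). Per-cell terms -P(x,y)·log₂P(x,y):
  X=0: 0.4714, 0.4206, 0.0319
  X=1: 0.1889, 0.4910, 0.0501
Sum of the 6 terms: H(X,Y) = 1.6539 bits

Marginal of Y (column sums):
  P(Y=0) = 0.555 + 0.041 = 0.596
  P(Y=1) = 0.158 + 0.235 = 0.393
  P(Y=2) = 0.004 + 0.007 = 0.011
H(Y) = -[0.596·log₂(0.596) + 0.393·log₂(0.393) + 0.011·log₂(0.011)]
  = 0.4450 + 0.5295 + 0.0716 = 1.0461 bits

H(X|Y) = H(X,Y) - H(Y) = 1.6539 - 1.0461 = 0.6078 bits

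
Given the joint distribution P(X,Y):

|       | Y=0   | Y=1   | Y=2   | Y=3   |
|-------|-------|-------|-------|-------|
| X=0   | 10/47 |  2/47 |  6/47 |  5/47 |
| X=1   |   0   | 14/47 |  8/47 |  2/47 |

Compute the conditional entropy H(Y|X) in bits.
1.5413 bits

H(Y|X) = H(X,Y) - H(X)

H(X,Y) = -Σ_{x,y} P(x,y) log₂ P(x,y). Per-cell terms -P(x,y)·log₂P(x,y):
  X=0: 0.475034, 0.193812, 0.379101, 0.343900
  X=1: 0.000000, 0.520453, 0.434824, 0.193812
  (cells with P = 0 contribute 0)
Sum of the 8 terms: H(X,Y) = 2.54094 bits

Marginal of X (row sums):
  P(X=0) = 10/47 + 2/47 + 6/47 + 5/47 = 23/47
  P(X=1) = 0 + 14/47 + 8/47 + 2/47 = 24/47
H(X) = -[(23/47)·log₂(23/47) + (24/47)·log₂(24/47)]
  = 0.504545 + 0.495128 = 0.99967 bits

H(Y|X) = H(X,Y) - H(X) = 2.54094 - 0.99967 = 1.5413 bits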